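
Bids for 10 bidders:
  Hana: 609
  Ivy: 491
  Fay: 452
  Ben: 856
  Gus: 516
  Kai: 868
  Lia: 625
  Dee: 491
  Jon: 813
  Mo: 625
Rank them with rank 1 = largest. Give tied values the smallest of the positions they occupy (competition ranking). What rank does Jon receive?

Sorted (descending): 868, 856, 813, 625, 625, 609, 516, 491, 491, 452
The 2 values of 625 occupy positions 4–5 → each gets rank 4.
The 2 values of 491 occupy positions 8–9 → each gets rank 8.
Jon has value 813 → rank 3.

3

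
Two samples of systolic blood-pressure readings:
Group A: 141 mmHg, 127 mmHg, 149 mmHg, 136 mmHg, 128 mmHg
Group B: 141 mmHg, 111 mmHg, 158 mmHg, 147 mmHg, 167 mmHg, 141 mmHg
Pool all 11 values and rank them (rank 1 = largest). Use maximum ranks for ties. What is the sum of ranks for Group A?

37

Sorted (descending): 167, 158, 149, 147, 141, 141, 141, 136, 128, 127, 111
The 3 values of 141 occupy positions 5–7 → each gets rank 7.
Group A values → pooled ranks: 141→7, 127→10, 149→3, 136→8, 128→9
Rank sum = 7 + 10 + 3 + 8 + 9 = 37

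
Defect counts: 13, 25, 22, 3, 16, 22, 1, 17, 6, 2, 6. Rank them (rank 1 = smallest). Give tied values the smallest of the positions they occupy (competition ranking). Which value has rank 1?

Sorted (ascending): 1, 2, 3, 6, 6, 13, 16, 17, 22, 22, 25
The 2 values of 6 occupy positions 4–5 → each gets rank 4.
The 2 values of 22 occupy positions 9–10 → each gets rank 9.
Rank 1 → value 1.

1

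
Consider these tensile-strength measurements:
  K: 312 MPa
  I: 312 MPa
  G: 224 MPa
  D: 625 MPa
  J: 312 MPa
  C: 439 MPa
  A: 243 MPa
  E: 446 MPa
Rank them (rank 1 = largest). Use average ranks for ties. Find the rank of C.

Sorted (descending): 625, 446, 439, 312, 312, 312, 243, 224
The 3 values of 312 occupy positions 4–6 → average rank 5.
C has value 439 MPa → rank 3.

3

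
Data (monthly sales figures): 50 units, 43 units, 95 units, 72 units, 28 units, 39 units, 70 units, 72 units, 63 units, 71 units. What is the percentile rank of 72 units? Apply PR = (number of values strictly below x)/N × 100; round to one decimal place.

70.0

N = 10.
Strictly below 72: 7. Equal to 72: 2.
PR = 7/10 × 100 = 70.0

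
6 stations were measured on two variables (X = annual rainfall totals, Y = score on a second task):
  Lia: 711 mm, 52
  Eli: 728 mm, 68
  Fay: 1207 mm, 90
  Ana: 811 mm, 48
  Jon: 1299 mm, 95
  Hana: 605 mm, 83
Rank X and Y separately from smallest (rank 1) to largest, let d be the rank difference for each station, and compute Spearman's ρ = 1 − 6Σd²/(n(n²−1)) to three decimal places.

Ranks of variable 1: 2, 3, 5, 4, 6, 1
Ranks of variable 2: 2, 3, 5, 1, 6, 4
d = r₁ − r₂: 0, 0, 0, 3, 0, -3
d²: 0, 0, 0, 9, 0, 9; Σd² = 18
ρ = 1 − 6·18/(6·35) = 1 − 108/210 = 0.486

0.486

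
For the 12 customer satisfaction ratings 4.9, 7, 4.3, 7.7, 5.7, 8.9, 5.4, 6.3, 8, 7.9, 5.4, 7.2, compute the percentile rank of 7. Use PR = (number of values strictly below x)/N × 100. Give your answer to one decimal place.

50.0

N = 12.
Strictly below 7: 6. Equal to 7: 1.
PR = 6/12 × 100 = 50.0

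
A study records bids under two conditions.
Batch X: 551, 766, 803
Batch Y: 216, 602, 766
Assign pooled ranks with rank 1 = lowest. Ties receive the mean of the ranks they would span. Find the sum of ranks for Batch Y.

8.5

Sorted (ascending): 216, 551, 602, 766, 766, 803
The 2 values of 766 occupy positions 4–5 → average rank (4+5)/2 = 4.5.
Batch Y values → pooled ranks: 216→1, 602→3, 766→4.5
Rank sum = 1 + 3 + 4.5 = 8.5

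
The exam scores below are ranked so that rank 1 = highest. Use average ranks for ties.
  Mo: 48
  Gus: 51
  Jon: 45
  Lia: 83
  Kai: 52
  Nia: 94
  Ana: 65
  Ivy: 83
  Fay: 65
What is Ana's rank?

Sorted (descending): 94, 83, 83, 65, 65, 52, 51, 48, 45
The 2 values of 83 occupy positions 2–3 → average rank (2+3)/2 = 2.5.
The 2 values of 65 occupy positions 4–5 → average rank (4+5)/2 = 4.5.
Ana has value 65 → rank 4.5.

4.5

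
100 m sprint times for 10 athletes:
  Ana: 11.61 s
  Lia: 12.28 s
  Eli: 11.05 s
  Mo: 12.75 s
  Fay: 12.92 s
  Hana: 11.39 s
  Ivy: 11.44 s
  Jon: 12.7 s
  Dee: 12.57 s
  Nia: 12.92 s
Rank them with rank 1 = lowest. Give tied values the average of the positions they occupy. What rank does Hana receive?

Sorted (ascending): 11.05, 11.39, 11.44, 11.61, 12.28, 12.57, 12.7, 12.75, 12.92, 12.92
The 2 values of 12.92 occupy positions 9–10 → average rank (9+10)/2 = 9.5.
Hana has value 11.39 s → rank 2.

2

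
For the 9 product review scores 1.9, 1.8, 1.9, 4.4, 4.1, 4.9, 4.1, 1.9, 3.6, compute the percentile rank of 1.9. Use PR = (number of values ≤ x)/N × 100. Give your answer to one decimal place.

N = 9.
Strictly below 1.9: 1. Equal to 1.9: 3.
PR = 4/9 × 100 = 44.4

44.4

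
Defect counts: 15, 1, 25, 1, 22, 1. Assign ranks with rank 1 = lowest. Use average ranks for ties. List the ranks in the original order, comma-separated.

4, 2, 6, 2, 5, 2

Sorted (ascending): 1, 1, 1, 15, 22, 25
The 3 values of 1 occupy positions 1–3 → average rank 2.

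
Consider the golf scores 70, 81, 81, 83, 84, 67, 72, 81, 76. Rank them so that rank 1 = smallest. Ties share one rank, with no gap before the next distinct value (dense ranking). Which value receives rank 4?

Sorted (ascending): 67, 70, 72, 76, 81, 81, 81, 83, 84
The 3 values of 81 share dense rank 5.
Remaining distinct values take the next consecutive integers.
Rank 4 → value 76.

76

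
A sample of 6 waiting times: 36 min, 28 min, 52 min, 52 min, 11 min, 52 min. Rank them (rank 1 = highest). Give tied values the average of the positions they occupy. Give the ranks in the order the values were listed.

Sorted (descending): 52, 52, 52, 36, 28, 11
The 3 values of 52 occupy positions 1–3 → average rank 2.

4, 5, 2, 2, 6, 2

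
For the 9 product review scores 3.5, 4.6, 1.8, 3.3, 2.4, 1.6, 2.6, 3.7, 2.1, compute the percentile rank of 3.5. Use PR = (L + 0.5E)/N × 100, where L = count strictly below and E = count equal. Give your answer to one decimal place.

72.2

N = 9.
Strictly below 3.5: 6. Equal to 3.5: 1.
PR = (6 + 0.5·1)/9 × 100 = 72.2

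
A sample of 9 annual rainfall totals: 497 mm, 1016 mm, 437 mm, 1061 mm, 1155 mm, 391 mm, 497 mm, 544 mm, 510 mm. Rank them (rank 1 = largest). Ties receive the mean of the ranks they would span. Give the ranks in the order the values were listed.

6.5, 3, 8, 2, 1, 9, 6.5, 4, 5

Sorted (descending): 1155, 1061, 1016, 544, 510, 497, 497, 437, 391
The 2 values of 497 occupy positions 6–7 → average rank (6+7)/2 = 6.5.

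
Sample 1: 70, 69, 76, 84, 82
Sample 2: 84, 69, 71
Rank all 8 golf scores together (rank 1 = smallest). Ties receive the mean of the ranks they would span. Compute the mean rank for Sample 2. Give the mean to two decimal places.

Sorted (ascending): 69, 69, 70, 71, 76, 82, 84, 84
The 2 values of 69 occupy positions 1–2 → average rank (1+2)/2 = 1.5.
The 2 values of 84 occupy positions 7–8 → average rank (7+8)/2 = 7.5.
Sample 2 values → pooled ranks: 84→7.5, 69→1.5, 71→4
Mean rank = (7.5 + 1.5 + 4) / 3 = 4.33

4.33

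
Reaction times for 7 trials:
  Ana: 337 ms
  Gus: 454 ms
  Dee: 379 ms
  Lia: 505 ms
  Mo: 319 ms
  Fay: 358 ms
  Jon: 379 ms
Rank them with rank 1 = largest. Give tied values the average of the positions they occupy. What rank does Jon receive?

3.5

Sorted (descending): 505, 454, 379, 379, 358, 337, 319
The 2 values of 379 occupy positions 3–4 → average rank (3+4)/2 = 3.5.
Jon has value 379 ms → rank 3.5.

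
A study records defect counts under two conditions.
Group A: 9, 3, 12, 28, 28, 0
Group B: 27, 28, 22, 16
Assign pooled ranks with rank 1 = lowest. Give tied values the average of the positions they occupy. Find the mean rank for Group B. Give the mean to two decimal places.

Sorted (ascending): 0, 3, 9, 12, 16, 22, 27, 28, 28, 28
The 3 values of 28 occupy positions 8–10 → average rank 9.
Group B values → pooled ranks: 27→7, 28→9, 22→6, 16→5
Mean rank = (7 + 9 + 6 + 5) / 4 = 6.75

6.75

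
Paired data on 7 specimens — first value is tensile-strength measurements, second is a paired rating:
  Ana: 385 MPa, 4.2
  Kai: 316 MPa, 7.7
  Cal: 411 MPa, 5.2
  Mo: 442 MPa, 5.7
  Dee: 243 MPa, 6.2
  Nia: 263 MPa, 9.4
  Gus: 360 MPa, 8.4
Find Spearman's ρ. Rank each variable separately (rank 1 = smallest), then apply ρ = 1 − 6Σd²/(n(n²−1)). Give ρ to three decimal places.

Ranks of variable 1: 5, 3, 6, 7, 1, 2, 4
Ranks of variable 2: 1, 5, 2, 3, 4, 7, 6
d = r₁ − r₂: 4, -2, 4, 4, -3, -5, -2
d²: 16, 4, 16, 16, 9, 25, 4; Σd² = 90
ρ = 1 − 6·90/(7·48) = 1 − 540/336 = -0.607

-0.607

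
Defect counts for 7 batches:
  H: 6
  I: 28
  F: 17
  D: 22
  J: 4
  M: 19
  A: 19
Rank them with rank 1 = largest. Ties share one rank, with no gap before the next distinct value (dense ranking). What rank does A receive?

Sorted (descending): 28, 22, 19, 19, 17, 6, 4
The 2 values of 19 share dense rank 3.
Remaining distinct values take the next consecutive integers.
A has value 19 → rank 3.

3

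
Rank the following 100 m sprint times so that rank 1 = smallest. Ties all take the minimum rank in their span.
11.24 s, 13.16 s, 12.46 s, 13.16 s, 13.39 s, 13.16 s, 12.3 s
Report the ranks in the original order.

Sorted (ascending): 11.24, 12.3, 12.46, 13.16, 13.16, 13.16, 13.39
The 3 values of 13.16 occupy positions 4–6 → each gets rank 4.

1, 4, 3, 4, 7, 4, 2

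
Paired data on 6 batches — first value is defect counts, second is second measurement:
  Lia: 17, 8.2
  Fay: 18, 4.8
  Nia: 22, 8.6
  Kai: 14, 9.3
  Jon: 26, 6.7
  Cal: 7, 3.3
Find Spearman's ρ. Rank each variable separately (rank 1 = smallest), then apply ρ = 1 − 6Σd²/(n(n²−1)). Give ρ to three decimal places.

Ranks of variable 1: 3, 4, 5, 2, 6, 1
Ranks of variable 2: 4, 2, 5, 6, 3, 1
d = r₁ − r₂: -1, 2, 0, -4, 3, 0
d²: 1, 4, 0, 16, 9, 0; Σd² = 30
ρ = 1 − 6·30/(6·35) = 1 − 180/210 = 0.143

0.143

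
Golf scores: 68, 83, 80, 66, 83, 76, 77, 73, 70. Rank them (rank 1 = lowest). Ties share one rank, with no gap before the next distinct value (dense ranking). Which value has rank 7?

80

Sorted (ascending): 66, 68, 70, 73, 76, 77, 80, 83, 83
The 2 values of 83 share dense rank 8.
Remaining distinct values take the next consecutive integers.
Rank 7 → value 80.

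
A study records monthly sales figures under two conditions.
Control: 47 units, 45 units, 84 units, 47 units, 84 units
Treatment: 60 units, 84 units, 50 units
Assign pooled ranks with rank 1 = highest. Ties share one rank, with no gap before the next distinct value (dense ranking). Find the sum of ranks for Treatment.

6

Sorted (descending): 84, 84, 84, 60, 50, 47, 47, 45
The 3 values of 84 share dense rank 1.
The 2 values of 47 share dense rank 4.
Remaining distinct values take the next consecutive integers.
Treatment values → pooled ranks: 60→2, 84→1, 50→3
Rank sum = 2 + 1 + 3 = 6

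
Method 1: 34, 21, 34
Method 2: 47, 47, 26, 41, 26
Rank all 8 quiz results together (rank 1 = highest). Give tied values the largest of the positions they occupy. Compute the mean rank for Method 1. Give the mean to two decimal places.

Sorted (descending): 47, 47, 41, 34, 34, 26, 26, 21
The 2 values of 47 occupy positions 1–2 → each gets rank 2.
The 2 values of 34 occupy positions 4–5 → each gets rank 5.
The 2 values of 26 occupy positions 6–7 → each gets rank 7.
Method 1 values → pooled ranks: 34→5, 21→8, 34→5
Mean rank = (5 + 8 + 5) / 3 = 6.00

6.00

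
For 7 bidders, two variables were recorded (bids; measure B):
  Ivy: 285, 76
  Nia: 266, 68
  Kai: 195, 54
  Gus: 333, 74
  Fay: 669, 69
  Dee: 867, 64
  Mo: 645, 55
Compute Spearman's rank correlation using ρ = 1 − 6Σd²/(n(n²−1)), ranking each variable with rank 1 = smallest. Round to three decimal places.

0.107

Ranks of variable 1: 3, 2, 1, 4, 6, 7, 5
Ranks of variable 2: 7, 4, 1, 6, 5, 3, 2
d = r₁ − r₂: -4, -2, 0, -2, 1, 4, 3
d²: 16, 4, 0, 4, 1, 16, 9; Σd² = 50
ρ = 1 − 6·50/(7·48) = 1 − 300/336 = 0.107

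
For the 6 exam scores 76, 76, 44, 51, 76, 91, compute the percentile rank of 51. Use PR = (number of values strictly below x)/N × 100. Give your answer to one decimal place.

N = 6.
Strictly below 51: 1. Equal to 51: 1.
PR = 1/6 × 100 = 16.7

16.7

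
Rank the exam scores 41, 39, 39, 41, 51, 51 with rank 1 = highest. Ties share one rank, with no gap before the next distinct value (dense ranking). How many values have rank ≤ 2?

Sorted (descending): 51, 51, 41, 41, 39, 39
The 2 values of 51 share dense rank 1.
The 2 values of 41 share dense rank 2.
The 2 values of 39 share dense rank 3.
Ranks ≤ 2: {1, 1, 2, 2} → 4 values.

4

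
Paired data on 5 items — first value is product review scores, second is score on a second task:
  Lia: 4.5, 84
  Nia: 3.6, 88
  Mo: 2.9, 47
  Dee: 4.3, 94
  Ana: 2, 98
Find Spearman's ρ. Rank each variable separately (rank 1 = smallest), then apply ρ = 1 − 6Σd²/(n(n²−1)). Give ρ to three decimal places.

Ranks of variable 1: 5, 3, 2, 4, 1
Ranks of variable 2: 2, 3, 1, 4, 5
d = r₁ − r₂: 3, 0, 1, 0, -4
d²: 9, 0, 1, 0, 16; Σd² = 26
ρ = 1 − 6·26/(5·24) = 1 − 156/120 = -0.300

-0.300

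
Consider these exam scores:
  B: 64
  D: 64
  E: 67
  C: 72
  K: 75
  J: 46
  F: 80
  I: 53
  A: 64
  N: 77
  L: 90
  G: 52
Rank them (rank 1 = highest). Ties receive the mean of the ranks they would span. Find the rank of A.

Sorted (descending): 90, 80, 77, 75, 72, 67, 64, 64, 64, 53, 52, 46
The 3 values of 64 occupy positions 7–9 → average rank 8.
A has value 64 → rank 8.

8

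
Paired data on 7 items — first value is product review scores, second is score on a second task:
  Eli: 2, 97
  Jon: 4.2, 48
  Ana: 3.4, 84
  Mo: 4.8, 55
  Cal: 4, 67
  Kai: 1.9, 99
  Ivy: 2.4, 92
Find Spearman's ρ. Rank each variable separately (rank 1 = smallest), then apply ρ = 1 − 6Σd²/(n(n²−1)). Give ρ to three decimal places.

-0.964

Ranks of variable 1: 2, 6, 4, 7, 5, 1, 3
Ranks of variable 2: 6, 1, 4, 2, 3, 7, 5
d = r₁ − r₂: -4, 5, 0, 5, 2, -6, -2
d²: 16, 25, 0, 25, 4, 36, 4; Σd² = 110
ρ = 1 − 6·110/(7·48) = 1 − 660/336 = -0.964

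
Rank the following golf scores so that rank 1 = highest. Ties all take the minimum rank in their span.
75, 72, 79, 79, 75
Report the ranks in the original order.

Sorted (descending): 79, 79, 75, 75, 72
The 2 values of 79 occupy positions 1–2 → each gets rank 1.
The 2 values of 75 occupy positions 3–4 → each gets rank 3.

3, 5, 1, 1, 3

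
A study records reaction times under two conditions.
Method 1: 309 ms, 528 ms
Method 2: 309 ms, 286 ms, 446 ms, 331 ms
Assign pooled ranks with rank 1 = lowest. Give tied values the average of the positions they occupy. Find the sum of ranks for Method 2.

12.5

Sorted (ascending): 286, 309, 309, 331, 446, 528
The 2 values of 309 occupy positions 2–3 → average rank (2+3)/2 = 2.5.
Method 2 values → pooled ranks: 309→2.5, 286→1, 446→5, 331→4
Rank sum = 2.5 + 1 + 5 + 4 = 12.5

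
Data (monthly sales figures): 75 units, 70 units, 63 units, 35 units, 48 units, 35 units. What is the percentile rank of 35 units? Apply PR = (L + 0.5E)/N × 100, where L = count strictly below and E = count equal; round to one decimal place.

N = 6.
Strictly below 35: 0. Equal to 35: 2.
PR = (0 + 0.5·2)/6 × 100 = 16.7

16.7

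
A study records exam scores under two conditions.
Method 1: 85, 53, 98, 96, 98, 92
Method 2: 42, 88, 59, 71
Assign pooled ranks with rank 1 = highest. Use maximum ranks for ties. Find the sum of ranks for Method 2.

Sorted (descending): 98, 98, 96, 92, 88, 85, 71, 59, 53, 42
The 2 values of 98 occupy positions 1–2 → each gets rank 2.
Method 2 values → pooled ranks: 42→10, 88→5, 59→8, 71→7
Rank sum = 10 + 5 + 8 + 7 = 30

30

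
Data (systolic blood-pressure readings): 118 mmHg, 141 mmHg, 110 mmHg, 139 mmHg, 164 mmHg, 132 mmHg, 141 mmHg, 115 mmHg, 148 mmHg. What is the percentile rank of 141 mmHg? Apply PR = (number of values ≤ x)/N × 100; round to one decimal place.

77.8

N = 9.
Strictly below 141: 5. Equal to 141: 2.
PR = 7/9 × 100 = 77.8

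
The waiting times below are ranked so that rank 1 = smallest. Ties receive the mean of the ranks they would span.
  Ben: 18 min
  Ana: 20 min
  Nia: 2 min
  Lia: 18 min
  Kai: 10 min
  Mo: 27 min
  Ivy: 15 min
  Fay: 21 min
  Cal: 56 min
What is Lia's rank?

4.5

Sorted (ascending): 2, 10, 15, 18, 18, 20, 21, 27, 56
The 2 values of 18 occupy positions 4–5 → average rank (4+5)/2 = 4.5.
Lia has value 18 min → rank 4.5.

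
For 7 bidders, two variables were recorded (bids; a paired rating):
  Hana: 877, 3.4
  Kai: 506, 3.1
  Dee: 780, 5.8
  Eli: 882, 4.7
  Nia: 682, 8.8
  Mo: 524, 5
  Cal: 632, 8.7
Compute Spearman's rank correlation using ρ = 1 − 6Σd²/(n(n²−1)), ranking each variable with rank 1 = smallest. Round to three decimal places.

0.036

Ranks of variable 1: 6, 1, 5, 7, 4, 2, 3
Ranks of variable 2: 2, 1, 5, 3, 7, 4, 6
d = r₁ − r₂: 4, 0, 0, 4, -3, -2, -3
d²: 16, 0, 0, 16, 9, 4, 9; Σd² = 54
ρ = 1 − 6·54/(7·48) = 1 − 324/336 = 0.036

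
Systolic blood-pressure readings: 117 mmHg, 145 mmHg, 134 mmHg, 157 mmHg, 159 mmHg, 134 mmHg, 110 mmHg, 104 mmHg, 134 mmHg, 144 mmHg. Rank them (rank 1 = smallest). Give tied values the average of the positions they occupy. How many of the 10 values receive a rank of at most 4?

3

Sorted (ascending): 104, 110, 117, 134, 134, 134, 144, 145, 157, 159
The 3 values of 134 occupy positions 4–6 → average rank 5.
Ranks ≤ 4: {1, 2, 3} → 3 values.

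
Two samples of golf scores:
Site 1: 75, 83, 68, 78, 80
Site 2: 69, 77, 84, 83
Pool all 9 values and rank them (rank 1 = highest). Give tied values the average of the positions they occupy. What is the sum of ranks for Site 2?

17.5

Sorted (descending): 84, 83, 83, 80, 78, 77, 75, 69, 68
The 2 values of 83 occupy positions 2–3 → average rank (2+3)/2 = 2.5.
Site 2 values → pooled ranks: 69→8, 77→6, 84→1, 83→2.5
Rank sum = 8 + 6 + 1 + 2.5 = 17.5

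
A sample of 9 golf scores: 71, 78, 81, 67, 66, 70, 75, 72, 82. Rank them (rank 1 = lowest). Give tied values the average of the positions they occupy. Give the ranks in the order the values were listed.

Sorted (ascending): 66, 67, 70, 71, 72, 75, 78, 81, 82
No ties — each value takes its position as its rank.

4, 7, 8, 2, 1, 3, 6, 5, 9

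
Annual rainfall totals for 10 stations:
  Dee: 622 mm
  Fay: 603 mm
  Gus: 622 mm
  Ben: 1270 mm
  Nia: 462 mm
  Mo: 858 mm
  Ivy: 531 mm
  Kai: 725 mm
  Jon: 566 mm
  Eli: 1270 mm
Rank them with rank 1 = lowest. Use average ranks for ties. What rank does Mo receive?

Sorted (ascending): 462, 531, 566, 603, 622, 622, 725, 858, 1270, 1270
The 2 values of 622 occupy positions 5–6 → average rank (5+6)/2 = 5.5.
The 2 values of 1270 occupy positions 9–10 → average rank (9+10)/2 = 9.5.
Mo has value 858 mm → rank 8.

8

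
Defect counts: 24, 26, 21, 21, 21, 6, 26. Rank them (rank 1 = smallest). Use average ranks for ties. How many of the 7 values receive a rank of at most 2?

Sorted (ascending): 6, 21, 21, 21, 24, 26, 26
The 3 values of 21 occupy positions 2–4 → average rank 3.
The 2 values of 26 occupy positions 6–7 → average rank (6+7)/2 = 6.5.
Ranks ≤ 2: {1} → 1 value.

1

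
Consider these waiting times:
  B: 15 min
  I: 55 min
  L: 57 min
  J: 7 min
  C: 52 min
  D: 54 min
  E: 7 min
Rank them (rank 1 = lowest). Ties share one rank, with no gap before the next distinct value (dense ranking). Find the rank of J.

Sorted (ascending): 7, 7, 15, 52, 54, 55, 57
The 2 values of 7 share dense rank 1.
Remaining distinct values take the next consecutive integers.
J has value 7 min → rank 1.

1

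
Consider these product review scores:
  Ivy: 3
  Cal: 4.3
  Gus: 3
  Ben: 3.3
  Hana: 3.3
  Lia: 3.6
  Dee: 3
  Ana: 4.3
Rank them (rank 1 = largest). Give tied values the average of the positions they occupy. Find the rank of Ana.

1.5

Sorted (descending): 4.3, 4.3, 3.6, 3.3, 3.3, 3, 3, 3
The 2 values of 4.3 occupy positions 1–2 → average rank (1+2)/2 = 1.5.
The 2 values of 3.3 occupy positions 4–5 → average rank (4+5)/2 = 4.5.
The 3 values of 3 occupy positions 6–8 → average rank 7.
Ana has value 4.3 → rank 1.5.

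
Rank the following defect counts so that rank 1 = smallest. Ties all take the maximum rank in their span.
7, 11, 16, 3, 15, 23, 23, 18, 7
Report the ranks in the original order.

Sorted (ascending): 3, 7, 7, 11, 15, 16, 18, 23, 23
The 2 values of 7 occupy positions 2–3 → each gets rank 3.
The 2 values of 23 occupy positions 8–9 → each gets rank 9.

3, 4, 6, 1, 5, 9, 9, 7, 3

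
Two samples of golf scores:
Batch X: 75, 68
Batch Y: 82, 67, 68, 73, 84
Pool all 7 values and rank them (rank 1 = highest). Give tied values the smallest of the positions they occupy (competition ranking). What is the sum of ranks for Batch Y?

Sorted (descending): 84, 82, 75, 73, 68, 68, 67
The 2 values of 68 occupy positions 5–6 → each gets rank 5.
Batch Y values → pooled ranks: 82→2, 67→7, 68→5, 73→4, 84→1
Rank sum = 2 + 7 + 5 + 4 + 1 = 19

19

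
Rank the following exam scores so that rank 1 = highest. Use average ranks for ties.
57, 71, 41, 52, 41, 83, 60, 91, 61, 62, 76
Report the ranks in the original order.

8, 4, 10.5, 9, 10.5, 2, 7, 1, 6, 5, 3

Sorted (descending): 91, 83, 76, 71, 62, 61, 60, 57, 52, 41, 41
The 2 values of 41 occupy positions 10–11 → average rank (10+11)/2 = 10.5.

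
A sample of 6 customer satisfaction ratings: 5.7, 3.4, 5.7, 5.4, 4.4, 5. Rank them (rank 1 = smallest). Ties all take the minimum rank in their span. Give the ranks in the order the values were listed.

Sorted (ascending): 3.4, 4.4, 5, 5.4, 5.7, 5.7
The 2 values of 5.7 occupy positions 5–6 → each gets rank 5.

5, 1, 5, 4, 2, 3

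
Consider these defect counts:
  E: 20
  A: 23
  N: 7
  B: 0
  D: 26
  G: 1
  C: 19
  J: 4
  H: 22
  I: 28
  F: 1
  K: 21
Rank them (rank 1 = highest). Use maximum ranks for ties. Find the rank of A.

3

Sorted (descending): 28, 26, 23, 22, 21, 20, 19, 7, 4, 1, 1, 0
The 2 values of 1 occupy positions 10–11 → each gets rank 11.
A has value 23 → rank 3.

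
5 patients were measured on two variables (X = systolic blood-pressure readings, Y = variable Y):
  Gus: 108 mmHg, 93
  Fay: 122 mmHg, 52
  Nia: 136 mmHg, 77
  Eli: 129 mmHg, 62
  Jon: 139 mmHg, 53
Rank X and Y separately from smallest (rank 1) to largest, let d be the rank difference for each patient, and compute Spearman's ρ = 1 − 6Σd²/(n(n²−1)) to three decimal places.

Ranks of variable 1: 1, 2, 4, 3, 5
Ranks of variable 2: 5, 1, 4, 3, 2
d = r₁ − r₂: -4, 1, 0, 0, 3
d²: 16, 1, 0, 0, 9; Σd² = 26
ρ = 1 − 6·26/(5·24) = 1 − 156/120 = -0.300

-0.300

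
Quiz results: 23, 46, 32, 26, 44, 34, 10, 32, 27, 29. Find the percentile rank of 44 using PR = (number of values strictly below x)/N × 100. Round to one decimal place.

N = 10.
Strictly below 44: 8. Equal to 44: 1.
PR = 8/10 × 100 = 80.0

80.0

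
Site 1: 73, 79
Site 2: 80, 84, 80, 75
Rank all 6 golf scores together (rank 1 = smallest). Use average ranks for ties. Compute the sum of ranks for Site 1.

4

Sorted (ascending): 73, 75, 79, 80, 80, 84
The 2 values of 80 occupy positions 4–5 → average rank (4+5)/2 = 4.5.
Site 1 values → pooled ranks: 73→1, 79→3
Rank sum = 1 + 3 = 4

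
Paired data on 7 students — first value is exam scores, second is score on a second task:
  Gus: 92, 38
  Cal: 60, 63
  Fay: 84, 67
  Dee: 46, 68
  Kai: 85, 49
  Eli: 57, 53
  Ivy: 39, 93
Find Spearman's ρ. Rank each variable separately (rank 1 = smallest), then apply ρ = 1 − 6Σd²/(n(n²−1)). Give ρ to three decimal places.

-0.857

Ranks of variable 1: 7, 4, 5, 2, 6, 3, 1
Ranks of variable 2: 1, 4, 5, 6, 2, 3, 7
d = r₁ − r₂: 6, 0, 0, -4, 4, 0, -6
d²: 36, 0, 0, 16, 16, 0, 36; Σd² = 104
ρ = 1 − 6·104/(7·48) = 1 − 624/336 = -0.857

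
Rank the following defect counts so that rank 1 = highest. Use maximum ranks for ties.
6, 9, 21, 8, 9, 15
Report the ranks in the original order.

Sorted (descending): 21, 15, 9, 9, 8, 6
The 2 values of 9 occupy positions 3–4 → each gets rank 4.

6, 4, 1, 5, 4, 2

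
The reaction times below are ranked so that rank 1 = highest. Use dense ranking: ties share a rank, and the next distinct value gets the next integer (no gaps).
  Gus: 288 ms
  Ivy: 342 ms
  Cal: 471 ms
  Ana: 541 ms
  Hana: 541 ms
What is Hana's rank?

1

Sorted (descending): 541, 541, 471, 342, 288
The 2 values of 541 share dense rank 1.
Remaining distinct values take the next consecutive integers.
Hana has value 541 ms → rank 1.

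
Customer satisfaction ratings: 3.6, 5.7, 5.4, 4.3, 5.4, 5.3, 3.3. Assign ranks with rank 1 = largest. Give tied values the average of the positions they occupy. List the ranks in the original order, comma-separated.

6, 1, 2.5, 5, 2.5, 4, 7

Sorted (descending): 5.7, 5.4, 5.4, 5.3, 4.3, 3.6, 3.3
The 2 values of 5.4 occupy positions 2–3 → average rank (2+3)/2 = 2.5.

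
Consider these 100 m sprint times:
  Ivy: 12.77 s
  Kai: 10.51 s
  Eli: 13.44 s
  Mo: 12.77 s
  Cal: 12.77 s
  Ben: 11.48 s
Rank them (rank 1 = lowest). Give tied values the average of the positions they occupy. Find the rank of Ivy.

Sorted (ascending): 10.51, 11.48, 12.77, 12.77, 12.77, 13.44
The 3 values of 12.77 occupy positions 3–5 → average rank 4.
Ivy has value 12.77 s → rank 4.

4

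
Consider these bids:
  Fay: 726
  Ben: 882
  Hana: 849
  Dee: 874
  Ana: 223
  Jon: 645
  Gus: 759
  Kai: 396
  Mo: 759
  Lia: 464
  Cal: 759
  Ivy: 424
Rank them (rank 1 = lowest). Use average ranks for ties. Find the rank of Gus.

Sorted (ascending): 223, 396, 424, 464, 645, 726, 759, 759, 759, 849, 874, 882
The 3 values of 759 occupy positions 7–9 → average rank 8.
Gus has value 759 → rank 8.

8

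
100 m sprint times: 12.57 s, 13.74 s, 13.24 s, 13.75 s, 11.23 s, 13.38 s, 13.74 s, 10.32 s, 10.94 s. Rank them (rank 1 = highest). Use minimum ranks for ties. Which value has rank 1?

13.75

Sorted (descending): 13.75, 13.74, 13.74, 13.38, 13.24, 12.57, 11.23, 10.94, 10.32
The 2 values of 13.74 occupy positions 2–3 → each gets rank 2.
Rank 1 → value 13.75.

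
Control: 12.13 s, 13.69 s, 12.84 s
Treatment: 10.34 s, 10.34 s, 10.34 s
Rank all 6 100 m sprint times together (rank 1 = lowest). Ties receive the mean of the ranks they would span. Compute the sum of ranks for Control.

15

Sorted (ascending): 10.34, 10.34, 10.34, 12.13, 12.84, 13.69
The 3 values of 10.34 occupy positions 1–3 → average rank 2.
Control values → pooled ranks: 12.13→4, 13.69→6, 12.84→5
Rank sum = 4 + 6 + 5 = 15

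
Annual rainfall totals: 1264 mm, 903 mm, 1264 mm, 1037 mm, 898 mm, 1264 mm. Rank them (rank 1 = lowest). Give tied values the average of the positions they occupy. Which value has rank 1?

898

Sorted (ascending): 898, 903, 1037, 1264, 1264, 1264
The 3 values of 1264 occupy positions 4–6 → average rank 5.
Rank 1 → value 898.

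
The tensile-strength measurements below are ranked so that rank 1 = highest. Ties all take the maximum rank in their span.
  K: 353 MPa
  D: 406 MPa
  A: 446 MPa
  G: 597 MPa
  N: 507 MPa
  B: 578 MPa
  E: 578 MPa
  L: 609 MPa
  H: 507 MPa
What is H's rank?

6

Sorted (descending): 609, 597, 578, 578, 507, 507, 446, 406, 353
The 2 values of 578 occupy positions 3–4 → each gets rank 4.
The 2 values of 507 occupy positions 5–6 → each gets rank 6.
H has value 507 MPa → rank 6.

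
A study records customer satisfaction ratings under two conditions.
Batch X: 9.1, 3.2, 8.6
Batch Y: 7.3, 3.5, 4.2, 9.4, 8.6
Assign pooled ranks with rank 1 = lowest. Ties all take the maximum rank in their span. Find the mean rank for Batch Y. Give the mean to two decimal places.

4.60

Sorted (ascending): 3.2, 3.5, 4.2, 7.3, 8.6, 8.6, 9.1, 9.4
The 2 values of 8.6 occupy positions 5–6 → each gets rank 6.
Batch Y values → pooled ranks: 7.3→4, 3.5→2, 4.2→3, 9.4→8, 8.6→6
Mean rank = (4 + 2 + 3 + 8 + 6) / 5 = 4.60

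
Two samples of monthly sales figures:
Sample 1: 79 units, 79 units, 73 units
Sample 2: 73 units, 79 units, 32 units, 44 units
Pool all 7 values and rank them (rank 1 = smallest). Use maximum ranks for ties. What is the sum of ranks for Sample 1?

Sorted (ascending): 32, 44, 73, 73, 79, 79, 79
The 2 values of 73 occupy positions 3–4 → each gets rank 4.
The 3 values of 79 occupy positions 5–7 → each gets rank 7.
Sample 1 values → pooled ranks: 79→7, 79→7, 73→4
Rank sum = 7 + 7 + 4 = 18

18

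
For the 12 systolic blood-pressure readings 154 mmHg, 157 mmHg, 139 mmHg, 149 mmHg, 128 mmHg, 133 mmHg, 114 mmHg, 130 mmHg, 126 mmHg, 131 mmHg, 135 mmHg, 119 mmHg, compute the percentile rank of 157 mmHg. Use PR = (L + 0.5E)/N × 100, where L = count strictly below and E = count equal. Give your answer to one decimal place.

95.8

N = 12.
Strictly below 157: 11. Equal to 157: 1.
PR = (11 + 0.5·1)/12 × 100 = 95.8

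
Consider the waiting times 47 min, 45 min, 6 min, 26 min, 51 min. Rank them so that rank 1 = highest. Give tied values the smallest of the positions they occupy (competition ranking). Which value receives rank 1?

51

Sorted (descending): 51, 47, 45, 26, 6
No ties — each value takes its position as its rank.
Rank 1 → value 51.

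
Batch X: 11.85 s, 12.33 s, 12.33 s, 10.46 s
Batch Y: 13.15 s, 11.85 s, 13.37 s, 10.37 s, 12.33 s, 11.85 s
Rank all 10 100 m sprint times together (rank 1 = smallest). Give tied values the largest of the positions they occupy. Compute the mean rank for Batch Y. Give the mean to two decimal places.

Sorted (ascending): 10.37, 10.46, 11.85, 11.85, 11.85, 12.33, 12.33, 12.33, 13.15, 13.37
The 3 values of 11.85 occupy positions 3–5 → each gets rank 5.
The 3 values of 12.33 occupy positions 6–8 → each gets rank 8.
Batch Y values → pooled ranks: 13.15→9, 11.85→5, 13.37→10, 10.37→1, 12.33→8, 11.85→5
Mean rank = (9 + 5 + 10 + 1 + 8 + 5) / 6 = 6.33

6.33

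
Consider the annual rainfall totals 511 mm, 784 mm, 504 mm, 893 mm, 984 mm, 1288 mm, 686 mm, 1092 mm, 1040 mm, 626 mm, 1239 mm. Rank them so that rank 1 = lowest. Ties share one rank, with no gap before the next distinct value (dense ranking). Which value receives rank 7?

Sorted (ascending): 504, 511, 626, 686, 784, 893, 984, 1040, 1092, 1239, 1288
No ties — each value takes its position as its rank.
Rank 7 → value 984.

984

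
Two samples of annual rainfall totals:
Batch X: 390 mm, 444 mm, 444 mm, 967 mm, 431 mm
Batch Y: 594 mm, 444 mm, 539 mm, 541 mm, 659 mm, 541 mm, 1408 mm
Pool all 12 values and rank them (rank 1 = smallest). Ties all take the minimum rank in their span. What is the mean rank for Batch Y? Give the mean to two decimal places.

7.71

Sorted (ascending): 390, 431, 444, 444, 444, 539, 541, 541, 594, 659, 967, 1408
The 3 values of 444 occupy positions 3–5 → each gets rank 3.
The 2 values of 541 occupy positions 7–8 → each gets rank 7.
Batch Y values → pooled ranks: 594→9, 444→3, 539→6, 541→7, 659→10, 541→7, 1408→12
Mean rank = (9 + 3 + 6 + 7 + 10 + 7 + 12) / 7 = 7.71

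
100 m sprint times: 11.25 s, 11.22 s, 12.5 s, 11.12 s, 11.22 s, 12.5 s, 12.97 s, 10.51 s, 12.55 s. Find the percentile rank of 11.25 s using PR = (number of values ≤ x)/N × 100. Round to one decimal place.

N = 9.
Strictly below 11.25: 4. Equal to 11.25: 1.
PR = 5/9 × 100 = 55.6

55.6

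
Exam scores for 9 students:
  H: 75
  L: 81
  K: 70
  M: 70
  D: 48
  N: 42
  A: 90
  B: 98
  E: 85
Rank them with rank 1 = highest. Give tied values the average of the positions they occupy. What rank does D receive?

Sorted (descending): 98, 90, 85, 81, 75, 70, 70, 48, 42
The 2 values of 70 occupy positions 6–7 → average rank (6+7)/2 = 6.5.
D has value 48 → rank 8.

8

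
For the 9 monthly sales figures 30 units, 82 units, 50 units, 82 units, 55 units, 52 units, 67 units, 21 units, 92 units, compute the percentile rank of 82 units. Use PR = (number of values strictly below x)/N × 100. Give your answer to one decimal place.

66.7

N = 9.
Strictly below 82: 6. Equal to 82: 2.
PR = 6/9 × 100 = 66.7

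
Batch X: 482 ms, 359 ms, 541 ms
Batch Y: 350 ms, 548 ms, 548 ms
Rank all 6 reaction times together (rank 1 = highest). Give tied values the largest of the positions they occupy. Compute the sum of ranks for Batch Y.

Sorted (descending): 548, 548, 541, 482, 359, 350
The 2 values of 548 occupy positions 1–2 → each gets rank 2.
Batch Y values → pooled ranks: 350→6, 548→2, 548→2
Rank sum = 6 + 2 + 2 = 10

10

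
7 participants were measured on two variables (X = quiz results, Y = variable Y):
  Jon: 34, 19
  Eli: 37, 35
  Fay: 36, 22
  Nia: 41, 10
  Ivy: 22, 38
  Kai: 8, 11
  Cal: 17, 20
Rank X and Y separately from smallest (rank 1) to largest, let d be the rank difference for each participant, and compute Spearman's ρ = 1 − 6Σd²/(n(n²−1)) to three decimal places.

Ranks of variable 1: 4, 6, 5, 7, 3, 1, 2
Ranks of variable 2: 3, 6, 5, 1, 7, 2, 4
d = r₁ − r₂: 1, 0, 0, 6, -4, -1, -2
d²: 1, 0, 0, 36, 16, 1, 4; Σd² = 58
ρ = 1 − 6·58/(7·48) = 1 − 348/336 = -0.036

-0.036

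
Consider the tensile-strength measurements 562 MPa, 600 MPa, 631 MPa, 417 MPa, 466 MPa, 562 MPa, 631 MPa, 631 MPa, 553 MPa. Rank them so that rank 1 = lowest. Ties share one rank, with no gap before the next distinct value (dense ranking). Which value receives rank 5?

600

Sorted (ascending): 417, 466, 553, 562, 562, 600, 631, 631, 631
The 2 values of 562 share dense rank 4.
The 3 values of 631 share dense rank 6.
Remaining distinct values take the next consecutive integers.
Rank 5 → value 600.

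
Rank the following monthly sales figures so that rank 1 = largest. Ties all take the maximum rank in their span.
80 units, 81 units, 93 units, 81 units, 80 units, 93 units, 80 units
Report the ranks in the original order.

7, 4, 2, 4, 7, 2, 7

Sorted (descending): 93, 93, 81, 81, 80, 80, 80
The 2 values of 93 occupy positions 1–2 → each gets rank 2.
The 2 values of 81 occupy positions 3–4 → each gets rank 4.
The 3 values of 80 occupy positions 5–7 → each gets rank 7.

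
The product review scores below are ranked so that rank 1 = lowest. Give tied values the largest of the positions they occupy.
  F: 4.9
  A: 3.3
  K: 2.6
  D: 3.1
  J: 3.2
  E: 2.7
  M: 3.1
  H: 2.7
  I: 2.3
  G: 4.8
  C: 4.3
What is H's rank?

Sorted (ascending): 2.3, 2.6, 2.7, 2.7, 3.1, 3.1, 3.2, 3.3, 4.3, 4.8, 4.9
The 2 values of 2.7 occupy positions 3–4 → each gets rank 4.
The 2 values of 3.1 occupy positions 5–6 → each gets rank 6.
H has value 2.7 → rank 4.

4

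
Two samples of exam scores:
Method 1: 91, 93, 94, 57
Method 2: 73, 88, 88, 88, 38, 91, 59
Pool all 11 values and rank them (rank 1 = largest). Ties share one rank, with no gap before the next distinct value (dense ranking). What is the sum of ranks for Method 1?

Sorted (descending): 94, 93, 91, 91, 88, 88, 88, 73, 59, 57, 38
The 2 values of 91 share dense rank 3.
The 3 values of 88 share dense rank 4.
Remaining distinct values take the next consecutive integers.
Method 1 values → pooled ranks: 91→3, 93→2, 94→1, 57→7
Rank sum = 3 + 2 + 1 + 7 = 13

13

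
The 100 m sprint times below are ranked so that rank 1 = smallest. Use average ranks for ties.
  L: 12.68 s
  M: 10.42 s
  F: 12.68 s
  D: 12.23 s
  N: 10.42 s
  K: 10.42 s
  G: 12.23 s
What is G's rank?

4.5

Sorted (ascending): 10.42, 10.42, 10.42, 12.23, 12.23, 12.68, 12.68
The 3 values of 10.42 occupy positions 1–3 → average rank 2.
The 2 values of 12.23 occupy positions 4–5 → average rank (4+5)/2 = 4.5.
The 2 values of 12.68 occupy positions 6–7 → average rank (6+7)/2 = 6.5.
G has value 12.23 s → rank 4.5.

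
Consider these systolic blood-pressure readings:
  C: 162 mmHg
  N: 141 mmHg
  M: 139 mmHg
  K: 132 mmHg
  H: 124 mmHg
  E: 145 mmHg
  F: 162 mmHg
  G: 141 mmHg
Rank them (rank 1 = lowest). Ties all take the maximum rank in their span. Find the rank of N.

5

Sorted (ascending): 124, 132, 139, 141, 141, 145, 162, 162
The 2 values of 141 occupy positions 4–5 → each gets rank 5.
The 2 values of 162 occupy positions 7–8 → each gets rank 8.
N has value 141 mmHg → rank 5.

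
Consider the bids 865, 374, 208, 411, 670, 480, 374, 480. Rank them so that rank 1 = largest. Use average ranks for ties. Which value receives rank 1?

Sorted (descending): 865, 670, 480, 480, 411, 374, 374, 208
The 2 values of 480 occupy positions 3–4 → average rank (3+4)/2 = 3.5.
The 2 values of 374 occupy positions 6–7 → average rank (6+7)/2 = 6.5.
Rank 1 → value 865.

865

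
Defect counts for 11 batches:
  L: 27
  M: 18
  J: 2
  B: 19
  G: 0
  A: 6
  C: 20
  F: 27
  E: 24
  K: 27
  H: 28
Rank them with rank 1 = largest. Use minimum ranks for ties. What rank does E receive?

5

Sorted (descending): 28, 27, 27, 27, 24, 20, 19, 18, 6, 2, 0
The 3 values of 27 occupy positions 2–4 → each gets rank 2.
E has value 24 → rank 5.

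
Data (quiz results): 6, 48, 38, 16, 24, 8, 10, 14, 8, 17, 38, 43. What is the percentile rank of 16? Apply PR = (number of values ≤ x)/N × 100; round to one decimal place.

50.0

N = 12.
Strictly below 16: 5. Equal to 16: 1.
PR = 6/12 × 100 = 50.0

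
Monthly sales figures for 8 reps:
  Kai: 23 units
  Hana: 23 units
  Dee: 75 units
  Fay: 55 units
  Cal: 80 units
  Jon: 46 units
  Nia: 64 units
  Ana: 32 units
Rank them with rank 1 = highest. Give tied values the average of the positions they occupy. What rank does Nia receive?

Sorted (descending): 80, 75, 64, 55, 46, 32, 23, 23
The 2 values of 23 occupy positions 7–8 → average rank (7+8)/2 = 7.5.
Nia has value 64 units → rank 3.

3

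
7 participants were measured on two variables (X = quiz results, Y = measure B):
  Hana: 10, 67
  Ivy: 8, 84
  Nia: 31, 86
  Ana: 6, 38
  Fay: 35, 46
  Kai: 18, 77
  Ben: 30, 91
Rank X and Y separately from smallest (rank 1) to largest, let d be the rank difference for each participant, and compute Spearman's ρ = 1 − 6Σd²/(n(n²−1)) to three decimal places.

0.321

Ranks of variable 1: 3, 2, 6, 1, 7, 4, 5
Ranks of variable 2: 3, 5, 6, 1, 2, 4, 7
d = r₁ − r₂: 0, -3, 0, 0, 5, 0, -2
d²: 0, 9, 0, 0, 25, 0, 4; Σd² = 38
ρ = 1 − 6·38/(7·48) = 1 − 228/336 = 0.321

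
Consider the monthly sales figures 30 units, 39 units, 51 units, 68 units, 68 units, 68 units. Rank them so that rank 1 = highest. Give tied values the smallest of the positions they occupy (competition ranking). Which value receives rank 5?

39

Sorted (descending): 68, 68, 68, 51, 39, 30
The 3 values of 68 occupy positions 1–3 → each gets rank 1.
Rank 5 → value 39.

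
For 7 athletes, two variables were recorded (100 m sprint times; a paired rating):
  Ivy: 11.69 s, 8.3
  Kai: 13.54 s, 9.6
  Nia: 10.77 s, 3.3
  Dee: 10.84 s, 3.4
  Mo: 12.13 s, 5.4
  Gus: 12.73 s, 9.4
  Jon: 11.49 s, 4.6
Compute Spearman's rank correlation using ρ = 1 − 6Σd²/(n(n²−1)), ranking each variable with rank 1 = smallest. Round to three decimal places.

Ranks of variable 1: 4, 7, 1, 2, 5, 6, 3
Ranks of variable 2: 5, 7, 1, 2, 4, 6, 3
d = r₁ − r₂: -1, 0, 0, 0, 1, 0, 0
d²: 1, 0, 0, 0, 1, 0, 0; Σd² = 2
ρ = 1 − 6·2/(7·48) = 1 − 12/336 = 0.964

0.964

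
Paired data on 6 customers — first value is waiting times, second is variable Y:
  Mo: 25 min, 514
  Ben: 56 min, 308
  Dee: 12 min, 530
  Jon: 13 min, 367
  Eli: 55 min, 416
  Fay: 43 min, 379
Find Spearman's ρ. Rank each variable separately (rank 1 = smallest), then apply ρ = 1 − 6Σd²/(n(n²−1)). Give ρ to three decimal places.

-0.600

Ranks of variable 1: 3, 6, 1, 2, 5, 4
Ranks of variable 2: 5, 1, 6, 2, 4, 3
d = r₁ − r₂: -2, 5, -5, 0, 1, 1
d²: 4, 25, 25, 0, 1, 1; Σd² = 56
ρ = 1 − 6·56/(6·35) = 1 − 336/210 = -0.600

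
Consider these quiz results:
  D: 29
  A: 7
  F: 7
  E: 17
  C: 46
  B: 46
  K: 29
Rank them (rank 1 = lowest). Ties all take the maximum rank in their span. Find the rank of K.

Sorted (ascending): 7, 7, 17, 29, 29, 46, 46
The 2 values of 7 occupy positions 1–2 → each gets rank 2.
The 2 values of 29 occupy positions 4–5 → each gets rank 5.
The 2 values of 46 occupy positions 6–7 → each gets rank 7.
K has value 29 → rank 5.

5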